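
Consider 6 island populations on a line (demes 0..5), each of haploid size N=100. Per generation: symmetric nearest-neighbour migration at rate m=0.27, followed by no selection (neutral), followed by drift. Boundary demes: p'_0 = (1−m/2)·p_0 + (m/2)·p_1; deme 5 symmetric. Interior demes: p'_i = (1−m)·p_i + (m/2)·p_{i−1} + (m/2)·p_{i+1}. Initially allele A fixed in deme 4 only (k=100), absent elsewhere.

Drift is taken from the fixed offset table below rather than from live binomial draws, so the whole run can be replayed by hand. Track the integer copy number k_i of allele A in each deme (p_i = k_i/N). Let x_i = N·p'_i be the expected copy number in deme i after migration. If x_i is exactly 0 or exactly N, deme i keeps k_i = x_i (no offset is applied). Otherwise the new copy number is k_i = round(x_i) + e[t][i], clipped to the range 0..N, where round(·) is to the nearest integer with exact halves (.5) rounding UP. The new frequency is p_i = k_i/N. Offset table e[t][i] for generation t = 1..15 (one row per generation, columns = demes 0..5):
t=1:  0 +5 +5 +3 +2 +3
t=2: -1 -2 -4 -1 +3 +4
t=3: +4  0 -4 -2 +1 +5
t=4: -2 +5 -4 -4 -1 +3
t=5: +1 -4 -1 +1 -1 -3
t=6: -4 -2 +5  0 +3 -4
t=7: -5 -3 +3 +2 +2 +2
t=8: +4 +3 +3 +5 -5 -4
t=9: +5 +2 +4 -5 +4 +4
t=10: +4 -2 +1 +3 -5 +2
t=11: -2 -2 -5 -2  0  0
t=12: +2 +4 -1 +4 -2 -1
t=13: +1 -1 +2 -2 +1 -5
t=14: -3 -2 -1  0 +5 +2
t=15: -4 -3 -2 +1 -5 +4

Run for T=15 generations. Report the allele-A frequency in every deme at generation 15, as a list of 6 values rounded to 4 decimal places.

t=0: k=[0 0 0 0 100 0]
t=1: x=[0.0000 0.0000 0.0000 13.5000 73.0000 13.5000] k=[0 0 0 17 75 17]
t=2: x=[0.0000 0.0000 2.2950 22.5350 59.3400 24.8300] k=[0 0 0 22 62 29]
t=3: x=[0.0000 0.0000 2.9700 24.4300 52.1450 33.4550] k=[0 0 0 22 53 38]
t=4: x=[0.0000 0.0000 2.9700 23.2150 46.7900 40.0250] k=[0 0 0 19 46 43]
t=5: x=[0.0000 0.0000 2.5650 20.0800 41.9500 43.4050] k=[0 0 2 21 41 40]
t=6: x=[0.0000 0.2700 4.2950 21.1350 38.1650 40.1350] k=[0 0 9 21 41 36]
t=7: x=[0.0000 1.2150 9.4050 22.0800 37.6250 36.6750] k=[0 0 12 24 40 39]
t=8: x=[0.0000 1.6200 12.0000 24.5400 37.7050 39.1350] k=[0 5 15 30 33 35]
t=9: x=[0.6750 5.6750 15.6750 28.3800 32.8650 34.7300] k=[6 8 20 23 37 39]
t=10: x=[6.2700 9.3500 18.7850 24.4850 35.3800 38.7300] k=[10 7 20 27 30 41]
t=11: x=[9.5950 9.1600 19.1900 26.4600 31.0800 39.5150] k=[8 7 14 24 31 40]
t=12: x=[7.8650 8.0800 14.4050 23.5950 31.2700 38.7850] k=[10 12 13 28 29 38]
t=13: x=[10.2700 11.8650 14.8900 26.1100 30.0800 36.7850] k=[11 11 17 24 31 32]
t=14: x=[11.0000 11.8100 17.1350 24.0000 30.1900 31.8650] k=[8 10 16 24 35 34]
t=15: x=[8.2700 10.5400 16.2700 24.4050 33.3800 34.1350] k=[4 8 14 25 28 38]

[0.0400, 0.0800, 0.1400, 0.2500, 0.2800, 0.3800]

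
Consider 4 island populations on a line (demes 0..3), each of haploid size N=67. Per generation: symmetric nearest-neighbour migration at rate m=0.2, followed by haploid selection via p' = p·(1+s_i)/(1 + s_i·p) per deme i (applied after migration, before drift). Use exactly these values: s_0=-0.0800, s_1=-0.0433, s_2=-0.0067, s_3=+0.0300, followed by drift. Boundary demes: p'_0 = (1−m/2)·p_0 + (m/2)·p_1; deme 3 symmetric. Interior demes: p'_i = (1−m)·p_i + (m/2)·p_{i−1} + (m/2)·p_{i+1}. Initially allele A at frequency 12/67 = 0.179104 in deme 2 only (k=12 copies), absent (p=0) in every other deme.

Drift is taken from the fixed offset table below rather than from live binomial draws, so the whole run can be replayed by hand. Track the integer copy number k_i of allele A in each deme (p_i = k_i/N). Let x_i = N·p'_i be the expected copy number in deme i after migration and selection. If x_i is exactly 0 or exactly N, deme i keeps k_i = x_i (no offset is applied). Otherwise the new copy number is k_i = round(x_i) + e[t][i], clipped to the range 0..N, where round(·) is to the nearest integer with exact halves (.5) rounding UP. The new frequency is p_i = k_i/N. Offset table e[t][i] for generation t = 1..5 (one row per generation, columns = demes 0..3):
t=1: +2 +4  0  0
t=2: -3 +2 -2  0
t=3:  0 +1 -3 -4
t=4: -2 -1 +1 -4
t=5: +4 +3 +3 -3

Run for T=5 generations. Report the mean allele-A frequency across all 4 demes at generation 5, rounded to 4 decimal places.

t=0: k=[0 0 12 0]
t=1: x=[0.0000 1.1489 9.5448 1.2353] k=[0 5 10 1]
t=2: x=[0.4603 4.7990 8.5497 1.9553] k=[0 7 7 2]
t=3: x=[0.6445 6.0519 6.4606 2.5721] k=[1 7 3 0]
t=4: x=[1.4748 5.7625 3.0802 0.3090] k=[0 5 4 0]
t=5: x=[0.4603 4.2215 3.6766 0.4119] k=[4 7 7 0]

0.0672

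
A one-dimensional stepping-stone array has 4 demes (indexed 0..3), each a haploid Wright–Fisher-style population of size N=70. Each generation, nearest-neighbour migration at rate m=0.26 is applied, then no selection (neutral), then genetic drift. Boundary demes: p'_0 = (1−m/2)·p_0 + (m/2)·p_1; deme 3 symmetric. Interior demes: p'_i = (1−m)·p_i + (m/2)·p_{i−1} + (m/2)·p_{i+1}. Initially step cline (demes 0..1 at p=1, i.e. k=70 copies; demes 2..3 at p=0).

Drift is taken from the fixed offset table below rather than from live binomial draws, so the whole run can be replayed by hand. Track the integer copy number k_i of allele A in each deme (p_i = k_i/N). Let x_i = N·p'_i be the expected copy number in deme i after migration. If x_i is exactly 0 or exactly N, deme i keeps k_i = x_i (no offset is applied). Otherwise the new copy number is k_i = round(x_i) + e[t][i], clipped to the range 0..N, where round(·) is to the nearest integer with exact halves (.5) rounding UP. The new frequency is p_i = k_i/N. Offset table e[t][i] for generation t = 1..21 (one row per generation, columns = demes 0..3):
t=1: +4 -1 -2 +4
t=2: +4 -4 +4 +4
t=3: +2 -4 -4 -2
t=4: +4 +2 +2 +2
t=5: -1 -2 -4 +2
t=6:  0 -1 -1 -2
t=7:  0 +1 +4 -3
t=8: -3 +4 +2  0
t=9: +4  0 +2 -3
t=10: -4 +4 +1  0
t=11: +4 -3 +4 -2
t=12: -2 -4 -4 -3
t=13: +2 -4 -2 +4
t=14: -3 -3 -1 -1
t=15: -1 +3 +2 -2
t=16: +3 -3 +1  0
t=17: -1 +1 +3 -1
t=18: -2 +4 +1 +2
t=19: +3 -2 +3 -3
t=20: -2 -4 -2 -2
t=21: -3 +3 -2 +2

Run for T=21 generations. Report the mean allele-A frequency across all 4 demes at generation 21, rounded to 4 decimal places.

0.4464

t=0: k=[70 70 0 0]
t=1: x=[70.0000 60.9000 9.1000 0.0000] k=[70 60 7 0]
t=2: x=[68.7000 54.4100 12.9800 0.9100] k=[70 50 17 5]
t=3: x=[67.4000 48.3100 19.7300 6.5600] k=[69 44 16 5]
t=4: x=[65.7500 43.6100 18.2100 6.4300] k=[70 46 20 8]
t=5: x=[66.8800 45.7400 21.8200 9.5600] k=[66 44 18 12]
t=6: x=[63.1400 43.4800 20.6000 12.7800] k=[63 42 20 11]
t=7: x=[60.2700 41.8700 21.6900 12.1700] k=[60 43 26 9]
t=8: x=[57.7900 43.0000 26.0000 11.2100] k=[55 47 28 11]
t=9: x=[53.9600 45.5700 28.2600 13.2100] k=[58 46 30 10]
t=10: x=[56.4400 45.4800 29.4800 12.6000] k=[52 49 30 13]
t=11: x=[51.6100 46.9200 30.2600 15.2100] k=[56 44 34 13]
t=12: x=[54.4400 44.2600 32.5700 15.7300] k=[52 40 29 13]
t=13: x=[50.4400 40.1300 28.3500 15.0800] k=[52 36 26 19]
t=14: x=[49.9200 36.7800 26.3900 19.9100] k=[47 34 25 19]
t=15: x=[45.3100 34.5200 25.3900 19.7800] k=[44 38 27 18]
t=16: x=[43.2200 37.3500 27.2600 19.1700] k=[46 34 28 19]
t=17: x=[44.4400 34.7800 27.6100 20.1700] k=[43 36 31 19]
t=18: x=[42.0900 36.2600 30.0900 20.5600] k=[40 40 31 23]
t=19: x=[40.0000 38.8300 31.1300 24.0400] k=[43 37 34 21]
t=20: x=[42.2200 37.3900 32.7000 22.6900] k=[40 33 31 21]
t=21: x=[39.0900 33.6500 29.9600 22.3000] k=[36 37 28 24]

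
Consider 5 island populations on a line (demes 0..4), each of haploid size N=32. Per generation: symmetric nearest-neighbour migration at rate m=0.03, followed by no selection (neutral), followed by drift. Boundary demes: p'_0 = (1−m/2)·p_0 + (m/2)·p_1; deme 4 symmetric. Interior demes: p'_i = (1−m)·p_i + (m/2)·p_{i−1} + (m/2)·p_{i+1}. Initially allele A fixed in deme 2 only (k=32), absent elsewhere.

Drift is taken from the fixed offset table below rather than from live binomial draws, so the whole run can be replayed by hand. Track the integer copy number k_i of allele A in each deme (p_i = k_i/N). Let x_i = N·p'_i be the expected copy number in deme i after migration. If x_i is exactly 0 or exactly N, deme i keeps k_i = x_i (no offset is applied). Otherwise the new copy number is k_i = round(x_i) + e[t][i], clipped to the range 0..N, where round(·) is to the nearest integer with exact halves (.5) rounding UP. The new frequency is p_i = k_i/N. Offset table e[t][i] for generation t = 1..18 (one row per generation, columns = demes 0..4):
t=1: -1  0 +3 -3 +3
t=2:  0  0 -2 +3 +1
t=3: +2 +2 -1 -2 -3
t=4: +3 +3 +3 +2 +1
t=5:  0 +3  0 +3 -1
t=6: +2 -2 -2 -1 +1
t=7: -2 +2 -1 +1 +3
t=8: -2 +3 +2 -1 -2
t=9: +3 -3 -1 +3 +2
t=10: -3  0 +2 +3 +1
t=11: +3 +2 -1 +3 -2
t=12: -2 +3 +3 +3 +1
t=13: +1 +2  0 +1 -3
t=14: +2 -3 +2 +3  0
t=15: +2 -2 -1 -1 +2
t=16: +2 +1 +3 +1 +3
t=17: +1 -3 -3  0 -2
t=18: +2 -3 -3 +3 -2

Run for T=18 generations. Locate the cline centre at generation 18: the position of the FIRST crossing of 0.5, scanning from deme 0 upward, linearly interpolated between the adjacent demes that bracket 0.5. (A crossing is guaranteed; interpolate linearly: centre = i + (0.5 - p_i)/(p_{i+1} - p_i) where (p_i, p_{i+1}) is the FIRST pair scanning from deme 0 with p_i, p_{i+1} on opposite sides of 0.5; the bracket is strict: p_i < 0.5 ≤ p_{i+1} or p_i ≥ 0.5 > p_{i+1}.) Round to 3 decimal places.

t=0: k=[0 0 32 0 0]
t=1: x=[0.0000 0.4800 31.0400 0.4800 0.0000] k=[0 0 32 0 0]
t=2: x=[0.0000 0.4800 31.0400 0.4800 0.0000] k=[0 0 29 3 0]
t=3: x=[0.0000 0.4350 28.1750 3.3450 0.0450] k=[0 2 27 1 0]
t=4: x=[0.0300 2.3450 26.2350 1.3750 0.0150] k=[3 5 29 3 1]
t=5: x=[3.0300 5.3300 28.2500 3.3600 1.0300] k=[3 8 28 6 0]
t=6: x=[3.0750 8.2250 27.3700 6.2400 0.0900] k=[5 6 25 5 1]
t=7: x=[5.0150 6.2700 24.4150 5.2400 1.0600] k=[3 8 23 6 4]
t=8: x=[3.0750 8.1500 22.5200 6.2250 4.0300] k=[1 11 25 5 2]
t=9: x=[1.1500 11.0600 24.4900 5.2550 2.0450] k=[4 8 23 8 4]
t=10: x=[4.0600 8.1650 22.5500 8.1650 4.0600] k=[1 8 25 11 5]
t=11: x=[1.1050 8.1500 24.5350 11.1200 5.0900] k=[4 10 24 14 3]
t=12: x=[4.0900 10.1200 23.6400 13.9850 3.1650] k=[2 13 27 17 4]
t=13: x=[2.1650 13.0450 26.6400 16.9550 4.1950] k=[3 15 27 18 1]
t=14: x=[3.1800 15.0000 26.6850 17.8800 1.2550] k=[5 12 29 21 1]
t=15: x=[5.1050 12.1500 28.6250 20.8200 1.3000] k=[7 10 28 20 3]
t=16: x=[7.0450 10.2250 27.6100 19.8650 3.2550] k=[9 11 31 21 6]
t=17: x=[9.0300 11.2700 30.5500 20.9250 6.2250] k=[10 8 28 21 4]
t=18: x=[9.9700 8.3300 27.5950 20.8500 4.2550] k=[12 5 25 24 2]

1.550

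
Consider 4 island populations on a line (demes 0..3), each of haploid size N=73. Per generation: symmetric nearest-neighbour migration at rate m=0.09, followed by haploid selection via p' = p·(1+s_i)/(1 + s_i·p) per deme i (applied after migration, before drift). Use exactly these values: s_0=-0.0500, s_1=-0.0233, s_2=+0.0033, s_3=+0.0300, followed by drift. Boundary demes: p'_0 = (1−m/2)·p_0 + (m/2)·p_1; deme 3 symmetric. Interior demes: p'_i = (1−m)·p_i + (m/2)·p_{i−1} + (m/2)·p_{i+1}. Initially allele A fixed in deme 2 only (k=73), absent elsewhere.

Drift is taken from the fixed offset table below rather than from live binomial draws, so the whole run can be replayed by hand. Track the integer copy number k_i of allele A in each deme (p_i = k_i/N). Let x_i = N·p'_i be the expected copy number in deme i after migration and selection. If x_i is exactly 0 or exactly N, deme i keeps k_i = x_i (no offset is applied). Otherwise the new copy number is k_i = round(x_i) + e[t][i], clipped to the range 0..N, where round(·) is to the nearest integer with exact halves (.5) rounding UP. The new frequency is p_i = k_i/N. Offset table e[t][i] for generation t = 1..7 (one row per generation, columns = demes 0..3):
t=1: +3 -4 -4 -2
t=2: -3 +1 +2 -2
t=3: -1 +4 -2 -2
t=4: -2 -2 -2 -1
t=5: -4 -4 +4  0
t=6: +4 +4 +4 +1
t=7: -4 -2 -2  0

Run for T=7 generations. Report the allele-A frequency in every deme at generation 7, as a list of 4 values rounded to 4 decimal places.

t=0: k=[0 0 73 0]
t=1: x=[0.0000 3.2118 66.4497 3.3790] k=[0 0 62 1]
t=2: x=[0.0000 2.7274 56.5071 3.8514] k=[0 4 59 2]
t=3: x=[0.1710 6.1607 54.0063 4.6931] k=[0 10 52 3]
t=4: x=[0.4276 11.2144 47.9592 5.3497] k=[0 9 46 4]
t=5: x=[0.3849 10.0539 42.5035 6.0521] k=[0 6 47 6]
t=6: x=[0.2565 7.4164 43.3680 8.0544] k=[4 11 47 9]
t=7: x=[4.1114 12.0657 43.7278 10.9830] k=[0 10 42 11]

[0.0000, 0.1370, 0.5753, 0.1507]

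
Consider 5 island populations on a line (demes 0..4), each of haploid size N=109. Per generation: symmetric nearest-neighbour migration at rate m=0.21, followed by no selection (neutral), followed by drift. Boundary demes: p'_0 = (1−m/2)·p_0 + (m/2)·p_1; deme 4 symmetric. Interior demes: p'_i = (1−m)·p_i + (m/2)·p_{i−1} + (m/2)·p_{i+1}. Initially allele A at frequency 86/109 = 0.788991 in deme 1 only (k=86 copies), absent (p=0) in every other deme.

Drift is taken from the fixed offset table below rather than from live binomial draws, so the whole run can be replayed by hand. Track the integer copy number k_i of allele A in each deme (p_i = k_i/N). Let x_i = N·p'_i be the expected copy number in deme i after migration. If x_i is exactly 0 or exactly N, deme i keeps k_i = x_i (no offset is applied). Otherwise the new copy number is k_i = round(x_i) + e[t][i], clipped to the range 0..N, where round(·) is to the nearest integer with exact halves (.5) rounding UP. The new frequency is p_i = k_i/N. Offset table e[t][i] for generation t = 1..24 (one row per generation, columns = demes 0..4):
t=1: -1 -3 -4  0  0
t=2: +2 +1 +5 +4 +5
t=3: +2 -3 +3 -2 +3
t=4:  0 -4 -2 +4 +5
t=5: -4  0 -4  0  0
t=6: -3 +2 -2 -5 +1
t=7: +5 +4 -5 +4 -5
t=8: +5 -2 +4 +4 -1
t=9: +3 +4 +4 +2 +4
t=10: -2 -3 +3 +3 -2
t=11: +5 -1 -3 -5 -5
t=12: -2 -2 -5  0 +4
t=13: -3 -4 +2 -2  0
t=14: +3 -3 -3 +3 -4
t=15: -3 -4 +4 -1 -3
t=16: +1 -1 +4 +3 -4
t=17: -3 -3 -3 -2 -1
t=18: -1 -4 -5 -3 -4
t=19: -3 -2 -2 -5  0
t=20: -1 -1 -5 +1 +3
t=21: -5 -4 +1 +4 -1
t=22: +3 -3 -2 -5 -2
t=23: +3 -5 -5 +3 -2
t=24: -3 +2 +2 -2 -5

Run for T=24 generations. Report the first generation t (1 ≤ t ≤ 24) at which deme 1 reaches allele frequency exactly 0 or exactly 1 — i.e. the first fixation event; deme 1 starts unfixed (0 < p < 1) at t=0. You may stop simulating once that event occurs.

t=0: k=[0 86 0 0 0]
t=1: x=[9.0300 67.9400 9.0300 0.0000 0.0000] k=[8 65 5 0 0]
t=2: x=[13.9850 52.7150 10.7750 0.5250 0.0000] k=[16 54 16 5 0]
t=3: x=[19.9900 46.0200 18.8350 5.6300 0.5250] k=[22 43 22 4 4]
t=4: x=[24.2050 38.5900 22.3150 5.8900 4.0000] k=[24 35 20 10 9]
t=5: x=[25.1550 32.2700 20.5250 10.9450 9.1050] k=[21 32 17 11 9]
t=6: x=[22.1550 29.2700 17.9450 11.4200 9.2100] k=[19 31 16 6 10]
t=7: x=[20.2600 28.1650 16.5250 7.4700 9.5800] k=[25 32 12 11 5]
t=8: x=[25.7350 29.1650 13.9950 10.4750 5.6300] k=[31 27 18 14 5]
t=9: x=[30.5800 26.4750 18.5250 13.4750 5.9450] k=[34 30 23 15 10]
t=10: x=[33.5800 29.6850 22.8950 15.3150 10.5250] k=[32 27 26 18 9]
t=11: x=[31.4750 27.4200 25.2650 17.8950 9.9450] k=[36 26 22 13 5]
t=12: x=[34.9500 26.6300 21.4750 13.1050 5.8400] k=[33 25 16 13 10]
t=13: x=[32.1600 24.8950 16.6300 13.0000 10.3150] k=[29 21 19 11 10]
t=14: x=[28.1600 21.6300 18.3700 11.7350 10.1050] k=[31 19 15 15 6]
t=15: x=[29.7400 19.8400 15.4200 14.0550 6.9450] k=[27 16 19 13 4]
t=16: x=[25.8450 17.4700 18.0550 12.6850 4.9450] k=[27 16 22 16 1]
t=17: x=[25.8450 17.7850 20.7400 15.0550 2.5750] k=[23 15 18 13 2]
t=18: x=[22.1600 16.1550 17.1600 12.3700 3.1550] k=[21 12 12 9 0]
t=19: x=[20.0550 12.9450 11.6850 8.3700 0.9450] k=[17 11 10 3 1]
t=20: x=[16.3700 11.5250 9.3700 3.5250 1.2100] k=[15 11 4 5 4]
t=21: x=[14.5800 10.6850 4.8400 4.7900 4.1050] k=[10 7 6 9 3]
t=22: x=[9.6850 7.2100 6.4200 8.0550 3.6300] k=[13 4 4 3 2]
t=23: x=[12.0550 4.9450 3.8950 3.0000 2.1050] k=[15 0 0 6 0]

23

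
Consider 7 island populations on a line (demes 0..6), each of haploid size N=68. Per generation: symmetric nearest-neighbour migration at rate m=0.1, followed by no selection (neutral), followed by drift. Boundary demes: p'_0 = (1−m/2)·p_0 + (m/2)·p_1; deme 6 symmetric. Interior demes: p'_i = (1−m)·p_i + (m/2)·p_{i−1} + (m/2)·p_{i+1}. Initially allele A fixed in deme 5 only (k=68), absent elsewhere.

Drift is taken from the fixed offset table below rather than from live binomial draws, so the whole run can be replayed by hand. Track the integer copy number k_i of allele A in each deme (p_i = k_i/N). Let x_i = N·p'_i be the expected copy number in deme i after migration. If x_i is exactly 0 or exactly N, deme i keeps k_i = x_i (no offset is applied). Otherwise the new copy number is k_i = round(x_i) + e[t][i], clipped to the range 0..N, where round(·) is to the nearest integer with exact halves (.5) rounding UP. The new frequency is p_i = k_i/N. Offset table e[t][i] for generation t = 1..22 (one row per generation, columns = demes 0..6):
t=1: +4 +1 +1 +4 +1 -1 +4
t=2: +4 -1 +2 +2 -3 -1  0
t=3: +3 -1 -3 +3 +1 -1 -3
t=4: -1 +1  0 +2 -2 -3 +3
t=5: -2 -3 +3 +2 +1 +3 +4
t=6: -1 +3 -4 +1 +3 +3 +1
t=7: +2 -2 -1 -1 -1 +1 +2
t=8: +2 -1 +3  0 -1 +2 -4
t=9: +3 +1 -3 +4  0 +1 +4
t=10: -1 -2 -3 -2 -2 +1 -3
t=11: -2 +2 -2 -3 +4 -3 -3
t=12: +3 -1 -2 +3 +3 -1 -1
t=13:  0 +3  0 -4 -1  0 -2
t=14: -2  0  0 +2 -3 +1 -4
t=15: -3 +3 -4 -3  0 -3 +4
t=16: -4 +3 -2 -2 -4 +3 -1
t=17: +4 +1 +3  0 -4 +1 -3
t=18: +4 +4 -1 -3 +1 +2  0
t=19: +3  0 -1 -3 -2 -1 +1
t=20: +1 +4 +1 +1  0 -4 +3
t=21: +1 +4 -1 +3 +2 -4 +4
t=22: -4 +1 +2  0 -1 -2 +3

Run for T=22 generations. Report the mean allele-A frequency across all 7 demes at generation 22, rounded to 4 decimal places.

0.2059

t=0: k=[0 0 0 0 0 68 0]
t=1: x=[0.0000 0.0000 0.0000 0.0000 3.4000 61.2000 3.4000] k=[0 0 0 0 4 60 7]
t=2: x=[0.0000 0.0000 0.0000 0.2000 6.6000 54.5500 9.6500] k=[0 0 0 2 4 54 10]
t=3: x=[0.0000 0.0000 0.1000 2.0000 6.4000 49.3000 12.2000] k=[0 0 0 5 7 48 9]
t=4: x=[0.0000 0.0000 0.2500 4.8500 8.9500 44.0000 10.9500] k=[0 0 0 7 7 41 14]
t=5: x=[0.0000 0.0000 0.3500 6.6500 8.7000 37.9500 15.3500] k=[0 0 3 9 10 41 19]
t=6: x=[0.0000 0.1500 3.1500 8.7500 11.5000 38.3500 20.1000] k=[0 3 0 10 15 41 21]
t=7: x=[0.1500 2.7000 0.6500 9.7500 16.0500 38.7000 22.0000] k=[2 1 0 9 15 40 24]
t=8: x=[1.9500 1.0000 0.5000 8.8500 15.9500 37.9500 24.8000] k=[4 0 4 9 15 40 21]
t=9: x=[3.8000 0.4000 4.0500 9.0500 15.9500 37.8000 21.9500] k=[7 1 1 13 16 39 26]
t=10: x=[6.7000 1.3000 1.6000 12.5500 17.0000 37.2000 26.6500] k=[6 0 0 11 15 38 24]
t=11: x=[5.7000 0.3000 0.5500 10.6500 15.9500 36.1500 24.7000] k=[4 2 0 8 20 33 22]
t=12: x=[3.9000 2.0000 0.5000 8.2000 20.0500 31.8000 22.5500] k=[7 1 0 11 23 31 22]
t=13: x=[6.7000 1.2500 0.6000 11.0500 22.8000 30.1500 22.4500] k=[7 4 1 7 22 30 20]
t=14: x=[6.8500 4.0000 1.4500 7.4500 21.6500 29.1000 20.5000] k=[5 4 1 9 19 30 17]
t=15: x=[4.9500 3.9000 1.5500 9.1000 19.0500 28.8000 17.6500] k=[2 7 0 6 19 26 22]
t=16: x=[2.2500 6.4000 0.6500 6.3500 18.7000 25.4500 22.2000] k=[0 9 0 4 15 28 21]
t=17: x=[0.4500 8.1000 0.6500 4.3500 15.1000 27.0000 21.3500] k=[4 9 4 4 11 28 18]
t=18: x=[4.2500 8.5000 4.2500 4.3500 11.5000 26.6500 18.5000] k=[8 13 3 1 13 29 19]
t=19: x=[8.2500 12.2500 3.4000 1.7000 13.2000 27.7000 19.5000] k=[11 12 2 0 11 27 21]
t=20: x=[11.0500 11.4500 2.4000 0.6500 11.2500 25.9000 21.3000] k=[12 15 3 2 11 22 24]
t=21: x=[12.1500 14.2500 3.5500 2.5000 11.1000 21.5500 23.9000] k=[13 18 3 6 13 18 28]
t=22: x=[13.2500 17.0000 3.9000 6.2000 12.9000 18.2500 27.5000] k=[9 18 6 6 12 16 31]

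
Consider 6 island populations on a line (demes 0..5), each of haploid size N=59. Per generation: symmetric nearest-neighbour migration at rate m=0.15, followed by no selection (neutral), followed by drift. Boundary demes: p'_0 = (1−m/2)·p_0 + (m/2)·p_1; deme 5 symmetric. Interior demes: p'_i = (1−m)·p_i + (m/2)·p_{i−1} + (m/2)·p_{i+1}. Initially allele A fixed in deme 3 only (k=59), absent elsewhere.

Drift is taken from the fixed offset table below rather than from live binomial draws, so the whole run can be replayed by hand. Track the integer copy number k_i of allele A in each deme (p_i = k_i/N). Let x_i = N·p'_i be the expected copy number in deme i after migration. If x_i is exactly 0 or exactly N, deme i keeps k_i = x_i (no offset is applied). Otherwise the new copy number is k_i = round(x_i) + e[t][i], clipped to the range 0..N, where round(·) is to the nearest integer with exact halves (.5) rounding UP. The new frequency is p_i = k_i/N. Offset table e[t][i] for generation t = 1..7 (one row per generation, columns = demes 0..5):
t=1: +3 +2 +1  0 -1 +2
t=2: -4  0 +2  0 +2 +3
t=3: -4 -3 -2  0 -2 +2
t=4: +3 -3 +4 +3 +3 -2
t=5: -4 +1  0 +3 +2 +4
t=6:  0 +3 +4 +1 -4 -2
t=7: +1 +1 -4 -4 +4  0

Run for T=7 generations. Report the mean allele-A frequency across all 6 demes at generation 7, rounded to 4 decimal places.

0.2232

t=0: k=[0 0 0 59 0 0]
t=1: x=[0.0000 0.0000 4.4250 50.1500 4.4250 0.0000] k=[0 0 5 50 3 0]
t=2: x=[0.0000 0.3750 8.0000 43.1000 6.3000 0.2250] k=[0 0 10 43 8 3]
t=3: x=[0.0000 0.7500 11.7250 37.9000 10.2500 3.3750] k=[0 0 10 38 8 5]
t=4: x=[0.0000 0.7500 11.3500 33.6500 10.0250 5.2250] k=[0 0 15 37 13 3]
t=5: x=[0.0000 1.1250 15.5250 33.5500 14.0500 3.7500] k=[0 2 16 37 16 8]
t=6: x=[0.1500 2.9000 16.5250 33.8500 16.9750 8.6000] k=[0 6 21 35 13 7]
t=7: x=[0.4500 6.6750 20.9250 32.3000 14.2000 7.4500] k=[1 8 17 28 18 7]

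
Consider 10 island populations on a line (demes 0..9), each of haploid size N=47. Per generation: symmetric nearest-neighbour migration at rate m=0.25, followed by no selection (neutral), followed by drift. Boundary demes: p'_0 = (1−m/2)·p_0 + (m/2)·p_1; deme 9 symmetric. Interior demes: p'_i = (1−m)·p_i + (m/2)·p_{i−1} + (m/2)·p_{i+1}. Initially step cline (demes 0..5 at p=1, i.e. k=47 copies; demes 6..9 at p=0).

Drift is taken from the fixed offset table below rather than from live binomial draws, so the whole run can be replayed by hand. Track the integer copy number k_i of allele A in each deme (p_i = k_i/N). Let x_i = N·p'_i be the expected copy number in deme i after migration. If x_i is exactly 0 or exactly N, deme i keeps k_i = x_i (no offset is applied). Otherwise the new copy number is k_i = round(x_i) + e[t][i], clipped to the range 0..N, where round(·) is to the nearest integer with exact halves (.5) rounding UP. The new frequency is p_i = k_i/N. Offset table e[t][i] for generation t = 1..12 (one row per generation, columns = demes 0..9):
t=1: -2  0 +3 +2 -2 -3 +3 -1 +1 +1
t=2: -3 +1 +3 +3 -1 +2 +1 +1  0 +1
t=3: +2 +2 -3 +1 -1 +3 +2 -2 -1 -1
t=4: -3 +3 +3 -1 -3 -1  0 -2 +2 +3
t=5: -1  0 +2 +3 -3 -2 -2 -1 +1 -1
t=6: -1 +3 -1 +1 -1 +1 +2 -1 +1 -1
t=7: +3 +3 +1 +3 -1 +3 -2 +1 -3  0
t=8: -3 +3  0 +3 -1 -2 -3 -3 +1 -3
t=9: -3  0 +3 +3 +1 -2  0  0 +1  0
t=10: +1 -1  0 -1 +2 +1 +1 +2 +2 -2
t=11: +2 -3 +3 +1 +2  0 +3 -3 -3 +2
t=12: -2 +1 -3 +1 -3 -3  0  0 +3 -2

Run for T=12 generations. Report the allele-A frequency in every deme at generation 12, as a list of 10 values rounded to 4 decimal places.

[1.0000, 1.0000, 0.9362, 1.0000, 0.7872, 0.5532, 0.4043, 0.1489, 0.1277, 0.0213]

t=0: k=[47 47 47 47 47 47 0 0 0 0]
t=1: x=[47.0000 47.0000 47.0000 47.0000 47.0000 41.1250 5.8750 0.0000 0.0000 0.0000] k=[47 47 47 47 47 38 9 0 0 0]
t=2: x=[47.0000 47.0000 47.0000 47.0000 45.8750 35.5000 11.5000 1.1250 0.0000 0.0000] k=[47 47 47 47 45 38 13 2 0 0]
t=3: x=[47.0000 47.0000 47.0000 46.7500 44.3750 35.7500 14.7500 3.1250 0.2500 0.0000] k=[47 47 47 47 43 39 17 1 0 0]
t=4: x=[47.0000 47.0000 47.0000 46.5000 43.0000 36.7500 17.7500 2.8750 0.1250 0.0000] k=[47 47 47 46 40 36 18 1 2 0]
t=5: x=[47.0000 47.0000 46.8750 45.3750 40.2500 34.2500 18.1250 3.2500 1.6250 0.2500] k=[47 47 47 47 37 32 16 2 3 0]
t=6: x=[47.0000 47.0000 47.0000 45.7500 37.6250 30.6250 16.2500 3.8750 2.5000 0.3750] k=[47 47 47 47 37 32 18 3 4 0]
t=7: x=[47.0000 47.0000 47.0000 45.7500 37.6250 30.8750 17.8750 5.0000 3.3750 0.5000] k=[47 47 47 47 37 34 16 6 0 1]
t=8: x=[47.0000 47.0000 47.0000 45.7500 37.8750 32.1250 17.0000 6.5000 0.8750 0.8750] k=[47 47 47 47 37 30 14 4 2 0]
t=9: x=[47.0000 47.0000 47.0000 45.7500 37.3750 28.8750 14.7500 5.0000 2.0000 0.2500] k=[47 47 47 47 38 27 15 5 3 0]
t=10: x=[47.0000 47.0000 47.0000 45.8750 37.7500 26.8750 15.2500 6.0000 2.8750 0.3750] k=[47 47 47 45 40 28 16 8 5 0]
t=11: x=[47.0000 47.0000 46.7500 44.6250 39.1250 28.0000 16.5000 8.6250 4.7500 0.6250] k=[47 47 47 46 41 28 20 6 2 3]
t=12: x=[47.0000 47.0000 46.8750 45.5000 40.0000 28.6250 19.2500 7.2500 2.6250 2.8750] k=[47 47 44 47 37 26 19 7 6 1]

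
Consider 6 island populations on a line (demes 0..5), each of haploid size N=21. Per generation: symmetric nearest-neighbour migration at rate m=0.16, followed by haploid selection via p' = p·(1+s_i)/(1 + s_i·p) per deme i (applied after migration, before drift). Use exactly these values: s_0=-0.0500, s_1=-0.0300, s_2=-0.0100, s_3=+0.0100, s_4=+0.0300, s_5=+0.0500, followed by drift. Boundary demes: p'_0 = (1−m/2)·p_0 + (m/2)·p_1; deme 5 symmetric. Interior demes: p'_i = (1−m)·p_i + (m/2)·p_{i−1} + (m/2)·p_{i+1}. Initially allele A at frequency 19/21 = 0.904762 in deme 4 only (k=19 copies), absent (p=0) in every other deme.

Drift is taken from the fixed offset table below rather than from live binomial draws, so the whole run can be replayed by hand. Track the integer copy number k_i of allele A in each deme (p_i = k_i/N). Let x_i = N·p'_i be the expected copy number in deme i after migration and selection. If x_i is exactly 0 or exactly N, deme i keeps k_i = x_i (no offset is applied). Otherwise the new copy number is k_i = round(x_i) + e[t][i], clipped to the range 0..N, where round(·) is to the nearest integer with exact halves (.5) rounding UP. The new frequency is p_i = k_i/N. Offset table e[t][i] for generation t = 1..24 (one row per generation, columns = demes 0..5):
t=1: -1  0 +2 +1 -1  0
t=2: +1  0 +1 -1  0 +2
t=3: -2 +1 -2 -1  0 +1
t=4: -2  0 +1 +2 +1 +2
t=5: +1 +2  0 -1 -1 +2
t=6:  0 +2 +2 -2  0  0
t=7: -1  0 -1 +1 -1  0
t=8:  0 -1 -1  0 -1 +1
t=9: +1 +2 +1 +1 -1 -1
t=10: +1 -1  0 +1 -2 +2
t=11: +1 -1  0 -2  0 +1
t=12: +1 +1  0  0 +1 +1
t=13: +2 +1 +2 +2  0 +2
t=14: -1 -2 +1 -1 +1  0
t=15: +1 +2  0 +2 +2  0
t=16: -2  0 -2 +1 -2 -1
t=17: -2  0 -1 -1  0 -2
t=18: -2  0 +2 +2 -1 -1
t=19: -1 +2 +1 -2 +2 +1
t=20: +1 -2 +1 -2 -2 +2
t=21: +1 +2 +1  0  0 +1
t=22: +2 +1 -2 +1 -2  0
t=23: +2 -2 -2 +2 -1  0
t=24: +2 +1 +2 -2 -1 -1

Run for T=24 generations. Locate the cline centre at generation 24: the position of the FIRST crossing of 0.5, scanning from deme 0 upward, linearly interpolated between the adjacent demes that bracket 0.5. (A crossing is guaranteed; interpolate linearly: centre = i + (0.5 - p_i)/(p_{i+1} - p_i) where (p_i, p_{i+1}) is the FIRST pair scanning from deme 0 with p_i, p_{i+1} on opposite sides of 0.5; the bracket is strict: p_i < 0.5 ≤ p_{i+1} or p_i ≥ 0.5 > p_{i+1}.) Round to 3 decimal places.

t=0: k=[0 0 0 0 19 0]
t=1: x=[0.0000 0.0000 0.0000 1.5341 16.0724 1.5902] k=[0 0 0 3 15 2]
t=2: x=[0.0000 0.0000 0.2376 3.7506 13.1459 3.1691] k=[0 0 1 3 13 5]
t=3: x=[0.0000 0.0776 1.0698 3.6700 11.7134 5.8435] k=[0 1 0 3 12 7]
t=4: x=[0.0760 0.8158 0.3168 3.5090 11.0349 7.6355] k=[0 1 1 6 12 10]
t=5: x=[0.0760 0.8936 1.3869 6.1231 11.5139 10.4160] k=[1 3 1 5 11 12]
t=6: x=[1.1051 2.6096 1.4662 5.1988 10.7551 12.1706] k=[1 5 3 3 11 12]
t=7: x=[1.2580 4.4129 3.1331 3.6700 10.5952 12.1706] k=[0 4 2 5 10 12]
t=8: x=[0.3042 3.4317 2.3787 5.1988 9.9146 12.0911] k=[0 2 1 5 9 13]
t=9: x=[0.1521 1.7115 1.3869 5.0380 9.1523 12.9238] k=[1 4 2 6 8 12]
t=10: x=[1.1815 3.5101 2.4581 5.8820 8.3080 11.9322] k=[2 3 2 7 6 14]
t=11: x=[1.9858 2.7660 2.4581 6.5648 6.8558 13.5955] k=[3 2 2 5 7 15]
t=12: x=[2.7934 2.0236 2.2200 4.9576 7.6229 14.5795] k=[4 3 2 5 9 16]
t=13: x=[3.7591 2.9225 2.2993 5.1184 9.3932 15.6371] k=[6 4 4 7 9 18]
t=14: x=[5.6262 4.0593 4.2061 6.9662 9.7141 17.4270] k=[5 2 5 6 11 17]
t=15: x=[4.5738 2.4142 4.8027 6.3640 11.2346 16.6895] k=[6 4 5 8 13 17]
t=16: x=[5.6262 4.1379 5.1210 8.2097 13.0664 16.8450] k=[4 4 3 9 11 16]
t=17: x=[3.8365 3.8238 3.5304 8.7307 11.3942 15.7934] k=[2 4 3 8 11 14]
t=18: x=[2.0626 3.6669 3.4509 7.8889 11.1547 13.9897] k=[0 4 5 10 10 13]
t=19: x=[0.3042 3.6669 5.2802 9.6519 10.3951 13.0030] k=[0 6 6 8 12 14]
t=20: x=[0.4565 5.3970 6.1163 8.2097 11.9924 14.0684] k=[1 3 7 6 10 16]
t=21: x=[1.1051 3.0791 6.5546 6.4444 10.3151 15.7153] k=[2 5 8 6 10 17]
t=22: x=[2.1394 4.8849 7.5513 6.5247 10.3951 16.6118] k=[4 6 6 8 8 17]
t=23: x=[3.9915 5.7125 6.1163 7.8889 8.8711 16.4561] k=[6 4 4 10 8 16]
t=24: x=[5.6262 4.0593 4.4447 9.4117 8.9515 15.5590] k=[8 5 6 7 8 15]

4.357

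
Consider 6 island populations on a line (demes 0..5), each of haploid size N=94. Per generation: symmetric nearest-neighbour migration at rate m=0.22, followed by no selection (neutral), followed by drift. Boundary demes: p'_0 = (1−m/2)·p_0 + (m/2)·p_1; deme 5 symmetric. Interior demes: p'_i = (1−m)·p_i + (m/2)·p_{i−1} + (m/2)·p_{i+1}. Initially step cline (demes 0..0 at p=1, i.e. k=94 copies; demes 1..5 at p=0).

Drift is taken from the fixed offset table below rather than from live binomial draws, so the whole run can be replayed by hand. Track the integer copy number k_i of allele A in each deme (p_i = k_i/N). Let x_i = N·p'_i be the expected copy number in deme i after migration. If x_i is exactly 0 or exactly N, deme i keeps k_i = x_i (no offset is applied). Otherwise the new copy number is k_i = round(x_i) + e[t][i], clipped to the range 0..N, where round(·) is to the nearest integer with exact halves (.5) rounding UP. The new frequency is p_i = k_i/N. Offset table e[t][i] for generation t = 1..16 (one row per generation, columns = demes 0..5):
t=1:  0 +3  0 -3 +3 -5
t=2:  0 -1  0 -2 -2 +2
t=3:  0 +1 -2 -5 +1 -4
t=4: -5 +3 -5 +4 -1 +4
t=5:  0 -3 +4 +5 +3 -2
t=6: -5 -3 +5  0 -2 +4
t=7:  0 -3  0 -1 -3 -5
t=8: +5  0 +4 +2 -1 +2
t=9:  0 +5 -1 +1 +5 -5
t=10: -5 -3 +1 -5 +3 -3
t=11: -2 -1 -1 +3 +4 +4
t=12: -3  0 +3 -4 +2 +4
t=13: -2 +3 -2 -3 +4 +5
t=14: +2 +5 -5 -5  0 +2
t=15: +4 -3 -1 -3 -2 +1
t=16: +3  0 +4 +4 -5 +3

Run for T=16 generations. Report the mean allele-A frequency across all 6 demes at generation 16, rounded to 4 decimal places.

t=0: k=[94 0 0 0 0 0]
t=1: x=[83.6600 10.3400 0.0000 0.0000 0.0000 0.0000] k=[84 13 0 0 0 0]
t=2: x=[76.1900 19.3800 1.4300 0.0000 0.0000 0.0000] k=[76 18 1 0 0 0]
t=3: x=[69.6200 22.5100 2.7600 0.1100 0.0000 0.0000] k=[70 24 1 0 0 0]
t=4: x=[64.9400 26.5300 3.4200 0.1100 0.0000 0.0000] k=[60 30 0 4 0 0]
t=5: x=[56.7000 30.0000 3.7400 3.1200 0.4400 0.0000] k=[57 27 8 8 3 0]
t=6: x=[53.7000 28.2100 10.0900 7.4500 3.2200 0.3300] k=[49 25 15 7 1 4]
t=7: x=[46.3600 26.5400 15.2200 7.2200 1.9900 3.6700] k=[46 24 15 6 0 0]
t=8: x=[43.5800 25.4300 15.0000 6.3300 0.6600 0.0000] k=[49 25 19 8 0 0]
t=9: x=[46.3600 26.9800 18.4500 8.3300 0.8800 0.0000] k=[46 32 17 9 6 0]
t=10: x=[44.4600 31.8900 17.7700 9.5500 5.6700 0.6600] k=[39 29 19 5 9 0]
t=11: x=[37.9000 29.0000 18.5600 6.9800 7.5700 0.9900] k=[36 28 18 10 12 5]
t=12: x=[35.1200 27.7800 18.2200 11.1000 11.0100 5.7700] k=[32 28 21 7 13 10]
t=13: x=[31.5600 27.6700 20.2300 9.2000 12.0100 10.3300] k=[30 31 18 6 16 15]
t=14: x=[30.1100 29.4600 18.1100 8.4200 14.7900 15.1100] k=[32 34 13 3 15 17]
t=15: x=[32.2200 31.4700 14.2100 5.4200 13.9000 16.7800] k=[36 28 13 2 12 18]
t=16: x=[35.1200 27.2300 13.4400 4.3100 11.5600 17.3400] k=[38 27 17 8 7 20]

0.2074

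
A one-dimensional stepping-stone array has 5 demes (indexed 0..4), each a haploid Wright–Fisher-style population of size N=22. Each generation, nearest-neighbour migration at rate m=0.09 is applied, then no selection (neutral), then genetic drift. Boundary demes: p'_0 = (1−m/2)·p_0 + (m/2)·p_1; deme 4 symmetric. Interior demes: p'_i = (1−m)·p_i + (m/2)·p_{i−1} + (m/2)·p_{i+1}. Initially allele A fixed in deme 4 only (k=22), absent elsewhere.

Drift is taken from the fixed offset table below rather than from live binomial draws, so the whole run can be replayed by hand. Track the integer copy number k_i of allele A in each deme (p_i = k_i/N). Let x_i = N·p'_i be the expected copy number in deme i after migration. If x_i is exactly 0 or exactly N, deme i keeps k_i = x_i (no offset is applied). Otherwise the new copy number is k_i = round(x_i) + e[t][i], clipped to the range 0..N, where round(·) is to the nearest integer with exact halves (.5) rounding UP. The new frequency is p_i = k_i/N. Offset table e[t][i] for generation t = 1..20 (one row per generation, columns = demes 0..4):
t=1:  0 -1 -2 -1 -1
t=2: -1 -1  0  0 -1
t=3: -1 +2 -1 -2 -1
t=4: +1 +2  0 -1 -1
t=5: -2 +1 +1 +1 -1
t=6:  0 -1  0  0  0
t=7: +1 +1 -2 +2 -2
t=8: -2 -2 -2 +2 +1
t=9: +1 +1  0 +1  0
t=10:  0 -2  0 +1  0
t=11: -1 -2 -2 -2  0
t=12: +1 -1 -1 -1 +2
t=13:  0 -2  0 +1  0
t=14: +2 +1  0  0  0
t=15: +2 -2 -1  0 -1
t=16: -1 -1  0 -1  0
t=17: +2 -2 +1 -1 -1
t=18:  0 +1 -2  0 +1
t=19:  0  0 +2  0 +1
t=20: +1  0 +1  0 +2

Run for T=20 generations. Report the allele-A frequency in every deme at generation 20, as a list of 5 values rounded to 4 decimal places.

t=0: k=[0 0 0 0 22]
t=1: x=[0.0000 0.0000 0.0000 0.9900 21.0100] k=[0 0 0 0 20]
t=2: x=[0.0000 0.0000 0.0000 0.9000 19.1000] k=[0 0 0 1 18]
t=3: x=[0.0000 0.0000 0.0450 1.7200 17.2350] k=[0 0 0 0 16]
t=4: x=[0.0000 0.0000 0.0000 0.7200 15.2800] k=[0 0 0 0 14]
t=5: x=[0.0000 0.0000 0.0000 0.6300 13.3700] k=[0 0 0 2 12]
t=6: x=[0.0000 0.0000 0.0900 2.3600 11.5500] k=[0 0 0 2 12]
t=7: x=[0.0000 0.0000 0.0900 2.3600 11.5500] k=[0 0 0 4 10]
t=8: x=[0.0000 0.0000 0.1800 4.0900 9.7300] k=[0 0 0 6 11]
t=9: x=[0.0000 0.0000 0.2700 5.9550 10.7750] k=[0 0 0 7 11]
t=10: x=[0.0000 0.0000 0.3150 6.8650 10.8200] k=[0 0 0 8 11]
t=11: x=[0.0000 0.0000 0.3600 7.7750 10.8650] k=[0 0 0 6 11]
t=12: x=[0.0000 0.0000 0.2700 5.9550 10.7750] k=[0 0 0 5 13]
t=13: x=[0.0000 0.0000 0.2250 5.1350 12.6400] k=[0 0 0 6 13]
t=14: x=[0.0000 0.0000 0.2700 6.0450 12.6850] k=[0 0 0 6 13]
t=15: x=[0.0000 0.0000 0.2700 6.0450 12.6850] k=[0 0 0 6 12]
t=16: x=[0.0000 0.0000 0.2700 6.0000 11.7300] k=[0 0 0 5 12]
t=17: x=[0.0000 0.0000 0.2250 5.0900 11.6850] k=[0 0 1 4 11]
t=18: x=[0.0000 0.0450 1.0900 4.1800 10.6850] k=[0 1 0 4 12]
t=19: x=[0.0450 0.9100 0.2250 4.1800 11.6400] k=[0 1 2 4 13]
t=20: x=[0.0450 1.0000 2.0450 4.3150 12.5950] k=[1 1 3 4 15]

[0.0455, 0.0455, 0.1364, 0.1818, 0.6818]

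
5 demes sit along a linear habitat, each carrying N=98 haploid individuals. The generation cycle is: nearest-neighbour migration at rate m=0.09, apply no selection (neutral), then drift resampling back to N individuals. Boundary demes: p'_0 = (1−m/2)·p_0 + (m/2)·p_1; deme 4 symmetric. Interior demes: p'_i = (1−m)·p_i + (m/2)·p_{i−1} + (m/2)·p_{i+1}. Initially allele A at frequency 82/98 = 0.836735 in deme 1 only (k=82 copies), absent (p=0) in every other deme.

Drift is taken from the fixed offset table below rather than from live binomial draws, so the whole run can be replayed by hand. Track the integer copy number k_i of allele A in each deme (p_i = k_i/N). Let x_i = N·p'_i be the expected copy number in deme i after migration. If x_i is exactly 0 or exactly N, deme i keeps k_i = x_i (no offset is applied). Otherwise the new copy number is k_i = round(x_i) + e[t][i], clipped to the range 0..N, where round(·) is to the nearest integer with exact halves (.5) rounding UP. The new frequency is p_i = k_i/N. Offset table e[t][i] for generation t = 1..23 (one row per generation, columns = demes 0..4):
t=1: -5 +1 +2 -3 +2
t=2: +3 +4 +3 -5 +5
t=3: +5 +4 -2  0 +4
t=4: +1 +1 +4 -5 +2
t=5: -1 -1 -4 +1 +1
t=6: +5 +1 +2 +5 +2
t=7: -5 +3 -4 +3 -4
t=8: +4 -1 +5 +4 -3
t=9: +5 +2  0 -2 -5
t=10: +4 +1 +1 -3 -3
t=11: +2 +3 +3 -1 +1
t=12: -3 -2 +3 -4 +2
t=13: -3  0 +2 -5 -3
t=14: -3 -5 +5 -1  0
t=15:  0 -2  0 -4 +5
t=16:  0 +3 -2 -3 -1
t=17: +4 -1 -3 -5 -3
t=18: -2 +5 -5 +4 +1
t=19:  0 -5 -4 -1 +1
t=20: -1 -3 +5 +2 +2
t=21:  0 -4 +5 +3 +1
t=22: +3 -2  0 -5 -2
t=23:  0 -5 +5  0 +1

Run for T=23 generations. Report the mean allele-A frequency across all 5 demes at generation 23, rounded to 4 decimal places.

t=0: k=[0 82 0 0 0]
t=1: x=[3.6900 74.6200 3.6900 0.0000 0.0000] k=[0 76 6 0 0]
t=2: x=[3.4200 69.4300 8.8800 0.2700 0.0000] k=[6 73 12 0 0]
t=3: x=[9.0150 67.2400 14.2050 0.5400 0.0000] k=[14 71 12 1 0]
t=4: x=[16.5650 65.7800 14.1600 1.4500 0.0450] k=[18 67 18 0 2]
t=5: x=[20.2050 62.5900 19.3950 0.9000 1.9100] k=[19 62 15 2 3]
t=6: x=[20.9350 57.9500 16.5300 2.6300 2.9550] k=[26 59 19 8 5]
t=7: x=[27.4850 55.7150 20.3050 8.3600 5.1350] k=[22 59 16 11 1]
t=8: x=[23.6650 55.4000 17.7100 10.7750 1.4500] k=[28 54 23 15 0]
t=9: x=[29.1700 51.4350 24.0350 14.6850 0.6750] k=[34 53 24 13 0]
t=10: x=[34.8550 50.8400 24.8100 12.9100 0.5850] k=[39 52 26 10 0]
t=11: x=[39.5850 50.2450 26.4500 10.2700 0.4500] k=[42 53 29 9 1]
t=12: x=[42.4950 51.4250 29.1800 9.5400 1.3600] k=[39 49 32 6 3]
t=13: x=[39.4500 47.7850 31.5950 7.0350 3.1350] k=[36 48 34 2 0]
t=14: x=[36.5400 46.8300 33.1900 3.3500 0.0900] k=[34 42 38 2 0]
t=15: x=[34.3600 41.4600 36.5600 3.5300 0.0900] k=[34 39 37 0 5]
t=16: x=[34.2250 38.6850 35.4250 1.8900 4.7750] k=[34 42 33 0 4]
t=17: x=[34.3600 41.2350 31.9200 1.6650 3.8200] k=[38 40 29 0 1]
t=18: x=[38.0900 39.4150 28.1900 1.3500 0.9550] k=[36 44 23 5 2]
t=19: x=[36.3600 42.6950 23.1350 5.6750 2.1350] k=[36 38 19 5 3]
t=20: x=[36.0900 37.0550 19.2250 5.5400 3.0900] k=[35 34 24 8 5]
t=21: x=[34.9550 33.5950 23.7300 8.5850 5.1350] k=[35 30 29 12 6]
t=22: x=[34.7750 30.1800 28.2800 12.4950 6.2700] k=[38 28 28 7 4]
t=23: x=[37.5500 28.4500 27.0550 7.8100 4.1350] k=[38 23 32 8 5]

0.2163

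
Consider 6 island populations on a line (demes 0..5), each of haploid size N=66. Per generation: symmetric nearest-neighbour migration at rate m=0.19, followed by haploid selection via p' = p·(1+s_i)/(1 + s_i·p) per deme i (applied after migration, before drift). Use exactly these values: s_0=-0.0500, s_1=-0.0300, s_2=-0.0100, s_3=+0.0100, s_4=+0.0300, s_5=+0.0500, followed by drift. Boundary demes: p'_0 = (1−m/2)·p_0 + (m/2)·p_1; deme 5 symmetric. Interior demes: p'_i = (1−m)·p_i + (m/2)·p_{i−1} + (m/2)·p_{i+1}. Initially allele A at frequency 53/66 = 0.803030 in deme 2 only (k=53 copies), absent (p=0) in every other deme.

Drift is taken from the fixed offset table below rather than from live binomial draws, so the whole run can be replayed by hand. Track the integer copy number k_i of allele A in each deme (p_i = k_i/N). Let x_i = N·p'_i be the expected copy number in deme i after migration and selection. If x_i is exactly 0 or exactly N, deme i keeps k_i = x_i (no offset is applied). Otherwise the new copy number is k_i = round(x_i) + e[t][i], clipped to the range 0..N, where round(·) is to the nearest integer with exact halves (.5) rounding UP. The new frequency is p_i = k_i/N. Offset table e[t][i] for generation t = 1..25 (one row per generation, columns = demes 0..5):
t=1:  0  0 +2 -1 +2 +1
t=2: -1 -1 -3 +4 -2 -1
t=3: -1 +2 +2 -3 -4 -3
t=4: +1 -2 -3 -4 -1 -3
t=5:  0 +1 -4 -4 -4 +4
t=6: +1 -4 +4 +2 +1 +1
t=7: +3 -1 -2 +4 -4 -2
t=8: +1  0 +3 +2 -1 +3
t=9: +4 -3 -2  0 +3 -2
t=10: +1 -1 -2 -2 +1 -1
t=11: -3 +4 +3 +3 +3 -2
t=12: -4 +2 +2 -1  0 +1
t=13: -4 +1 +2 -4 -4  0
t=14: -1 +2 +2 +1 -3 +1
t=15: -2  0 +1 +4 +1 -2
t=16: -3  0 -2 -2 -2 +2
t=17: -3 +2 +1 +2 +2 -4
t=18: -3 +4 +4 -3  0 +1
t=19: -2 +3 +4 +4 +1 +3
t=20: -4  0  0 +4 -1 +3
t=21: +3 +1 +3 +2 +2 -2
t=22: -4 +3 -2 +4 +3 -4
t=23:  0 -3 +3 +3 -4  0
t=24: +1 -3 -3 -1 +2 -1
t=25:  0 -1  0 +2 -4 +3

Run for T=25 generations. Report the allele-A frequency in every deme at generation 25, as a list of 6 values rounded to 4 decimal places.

t=0: k=[0 0 53 0 0 0]
t=1: x=[0.0000 4.8952 42.7790 5.0815 0.0000 0.0000] k=[0 5 45 4 0 0]
t=2: x=[0.4514 8.1059 37.1419 7.5815 0.3913 0.0000] k=[0 7 34 12 0 0]
t=3: x=[0.6321 8.6681 29.1813 13.0539 1.1736 0.0000] k=[0 11 31 10 0 0]
t=4: x=[0.9935 11.5617 26.9446 11.1368 0.9781 0.0000] k=[2 10 24 7 0 0]
t=5: x=[2.6275 10.3024 20.9112 8.0198 0.6847 0.0000] k=[3 11 17 4 0 0]
t=6: x=[3.5822 10.5375 15.0778 4.8999 0.3913 0.0000] k=[5 7 19 7 1 0]
t=7: x=[4.9500 7.7395 16.5948 7.6369 1.5182 0.0997] k=[8 7 15 12 0 0]
t=8: x=[7.5550 7.6467 13.8447 11.2375 1.1736 0.0000] k=[9 8 17 13 0 0]
t=9: x=[8.5172 8.7170 15.6447 12.2439 1.2713 0.0000] k=[13 6 14 12 4 0]
t=10: x=[11.8288 7.2266 12.9451 11.5243 4.5024 0.3989] k=[13 6 11 10 6 0]
t=11: x=[11.8288 6.9484 10.3420 9.7977 5.9685 0.5982] k=[9 11 13 13 9 0]
t=12: x=[8.7917 10.7236 12.7066 12.7219 8.7469 0.8972] k=[5 13 15 12 9 2]
t=13: x=[5.4960 12.1256 14.4115 12.0980 8.8439 2.7926] k=[1 13 16 8 5 3]
t=14: x=[2.0363 11.8460 14.8391 8.5488 5.2357 3.3414] k=[1 14 17 10 2 4]
t=15: x=[2.1269 12.7340 15.9282 9.9891 3.0344 3.9890] k=[0 13 17 14 4 2]
t=16: x=[1.1743 11.8460 16.2118 13.4412 4.8922 2.2957] k=[0 12 14 11 3 4]
t=17: x=[1.0839 10.7726 13.4172 10.6133 3.9637 4.0882] k=[0 13 14 13 6 0]
t=18: x=[1.1743 11.5666 13.7006 12.5307 6.2605 0.5982] k=[0 16 18 10 6 2]
t=19: x=[1.4457 14.3254 16.9232 10.4673 6.1632 2.4945] k=[0 17 21 14 7 5]
t=20: x=[1.5361 15.4024 19.8154 14.1101 7.6732 5.4282] k=[0 15 20 18 7 8]
t=21: x=[1.3552 13.7161 19.1979 17.2716 8.3533 8.2508] k=[4 15 22 19 10 6]
t=22: x=[4.8111 14.2763 20.9062 18.5625 10.7381 6.6668] k=[1 17 19 23 14 3]
t=23: x=[2.3986 15.3089 19.0535 21.9104 14.1356 4.2343] k=[2 12 22 25 10 4]
t=24: x=[2.8088 11.7038 21.1901 23.4402 11.1258 4.7819] k=[4 9 18 22 13 4]
t=25: x=[4.2657 9.1376 17.3959 20.9069 13.3113 5.0791] k=[4 8 17 23 9 8]

[0.0606, 0.1212, 0.2576, 0.3485, 0.1364, 0.1212]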